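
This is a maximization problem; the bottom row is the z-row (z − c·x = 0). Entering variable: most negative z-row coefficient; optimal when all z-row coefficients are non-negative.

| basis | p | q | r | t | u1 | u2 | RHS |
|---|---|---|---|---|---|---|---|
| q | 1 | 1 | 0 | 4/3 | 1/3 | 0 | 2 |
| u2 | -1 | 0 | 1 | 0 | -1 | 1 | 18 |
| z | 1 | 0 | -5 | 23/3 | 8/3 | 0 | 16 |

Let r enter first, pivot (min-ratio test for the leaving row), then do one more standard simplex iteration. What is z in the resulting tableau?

Ratio test on column r — row 1: entry 0 ≤ 0; row 2: 18/1 = 18. Minimum is 18 at row 2 (u2 leaves); pivot element 1.
Pivot on row 2; the z-row RHS becomes 16 − (-5)·18 = 106.
Next entering variable (most negative z-row entry -4): p.
Ratio test on column p — row 1: 2/1 = 2; row 2: entry -1 ≤ 0. Minimum is 2 at row 1 (q leaves); pivot element 1.
After the second pivot the z-row RHS is 106 − (-4)·2 = 114.

114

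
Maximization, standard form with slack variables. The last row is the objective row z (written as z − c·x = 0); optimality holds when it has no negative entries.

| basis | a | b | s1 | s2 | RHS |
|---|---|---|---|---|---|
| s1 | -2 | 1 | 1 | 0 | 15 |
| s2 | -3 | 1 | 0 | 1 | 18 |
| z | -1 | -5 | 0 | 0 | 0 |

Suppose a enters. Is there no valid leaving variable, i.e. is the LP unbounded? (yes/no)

yes

Every constraint-row entry in column a is ≤ 0, so increasing a is unbounded.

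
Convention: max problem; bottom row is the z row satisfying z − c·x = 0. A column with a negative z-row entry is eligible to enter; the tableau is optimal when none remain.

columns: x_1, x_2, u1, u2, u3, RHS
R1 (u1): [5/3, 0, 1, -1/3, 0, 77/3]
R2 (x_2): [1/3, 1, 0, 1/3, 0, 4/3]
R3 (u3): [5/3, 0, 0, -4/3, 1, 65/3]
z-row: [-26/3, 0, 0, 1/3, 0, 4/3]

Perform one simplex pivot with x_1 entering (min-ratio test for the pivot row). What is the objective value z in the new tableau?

36

Ratio test on column x_1 — row 1: (77/3)/(5/3) = 77/5; row 2: (4/3)/(1/3) = 4; row 3: (65/3)/(5/3) = 13. Minimum is 4 at row 2 (x_2 leaves); pivot element 1/3.
Pivot on row 2; the z-row RHS becomes 4/3 − (-26/3)·4 = 36.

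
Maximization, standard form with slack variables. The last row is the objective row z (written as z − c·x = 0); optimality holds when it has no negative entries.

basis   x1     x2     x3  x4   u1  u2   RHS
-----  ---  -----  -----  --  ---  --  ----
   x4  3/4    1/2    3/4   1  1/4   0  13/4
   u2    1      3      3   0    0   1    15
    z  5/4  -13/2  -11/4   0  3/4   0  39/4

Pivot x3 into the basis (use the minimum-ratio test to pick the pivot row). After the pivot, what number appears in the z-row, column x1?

Ratio test on column x3 — row 1: (13/4)/(3/4) = 13/3; row 2: 15/3 = 5. Minimum is 13/3 at row 1 (x4 leaves); pivot element 3/4.
Divide row 1 by 3/4; eliminate column x3 from the other rows.
z-row update in column x1: 5/4 − (-11/4)·1 = 4.

4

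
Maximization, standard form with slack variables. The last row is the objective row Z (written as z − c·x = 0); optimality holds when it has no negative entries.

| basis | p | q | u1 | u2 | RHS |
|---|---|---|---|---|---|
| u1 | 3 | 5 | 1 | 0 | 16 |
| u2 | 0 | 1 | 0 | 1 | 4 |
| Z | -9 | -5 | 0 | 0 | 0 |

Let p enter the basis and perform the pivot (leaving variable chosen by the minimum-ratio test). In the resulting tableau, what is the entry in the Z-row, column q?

Ratio test on column p — row 1: 16/3 = 16/3; row 2: entry 0 ≤ 0. Minimum is 16/3 at row 1 (u1 leaves); pivot element 3.
Divide row 1 by 3; eliminate column p from the other rows.
Z-row update in column q: -5 − (-9)·(5/3) = 10.

10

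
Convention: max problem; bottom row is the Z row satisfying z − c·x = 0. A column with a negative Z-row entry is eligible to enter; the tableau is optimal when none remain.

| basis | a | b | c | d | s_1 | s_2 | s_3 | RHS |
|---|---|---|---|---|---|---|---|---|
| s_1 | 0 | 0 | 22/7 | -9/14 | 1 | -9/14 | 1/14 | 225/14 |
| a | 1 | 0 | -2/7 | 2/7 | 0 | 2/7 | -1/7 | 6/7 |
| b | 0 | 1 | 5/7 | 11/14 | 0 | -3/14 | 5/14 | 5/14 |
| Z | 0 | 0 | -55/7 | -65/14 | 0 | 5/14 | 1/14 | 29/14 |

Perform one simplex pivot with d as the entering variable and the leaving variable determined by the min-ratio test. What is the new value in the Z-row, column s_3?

Ratio test on column d — row 1: entry -9/14 ≤ 0; row 2: (6/7)/(2/7) = 3; row 3: (5/14)/(11/14) = 5/11. Minimum is 5/11 at row 3 (b leaves); pivot element 11/14.
Divide row 3 by 11/14; eliminate column d from the other rows.
Z-row update in column s_3: 1/14 − (-65/14)·(5/11) = 24/11.

24/11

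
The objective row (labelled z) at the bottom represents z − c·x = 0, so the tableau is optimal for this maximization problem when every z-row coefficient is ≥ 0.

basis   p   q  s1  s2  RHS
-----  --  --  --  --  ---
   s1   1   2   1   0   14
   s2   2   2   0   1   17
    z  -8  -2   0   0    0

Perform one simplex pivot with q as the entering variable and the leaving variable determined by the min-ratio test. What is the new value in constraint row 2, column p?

1

Ratio test on column q — row 1: 14/2 = 7; row 2: 17/2 = 17/2. Minimum is 7 at row 1 (s1 leaves); pivot element 2.
Divide row 1 by 2; eliminate column q from the other rows.
Row 2 update in column p: 2 − 2·(1/2) = 1.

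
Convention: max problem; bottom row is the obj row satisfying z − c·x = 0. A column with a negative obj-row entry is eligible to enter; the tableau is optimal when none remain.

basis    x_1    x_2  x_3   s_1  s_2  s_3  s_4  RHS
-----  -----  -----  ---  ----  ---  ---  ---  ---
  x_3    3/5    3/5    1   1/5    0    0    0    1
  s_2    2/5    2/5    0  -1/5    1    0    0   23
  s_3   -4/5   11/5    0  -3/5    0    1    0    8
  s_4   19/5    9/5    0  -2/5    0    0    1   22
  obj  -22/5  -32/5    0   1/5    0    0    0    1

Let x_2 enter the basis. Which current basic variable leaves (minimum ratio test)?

x_3

Column x_2 entries and ratios — x_3: 1/(3/5) = 5/3; s_2: 23/(2/5) = 115/2; s_3: 8/(11/5) = 40/11; s_4: 22/(9/5) = 110/9.
Smallest ratio is 5/3 in the row of x_3, so x_3 leaves.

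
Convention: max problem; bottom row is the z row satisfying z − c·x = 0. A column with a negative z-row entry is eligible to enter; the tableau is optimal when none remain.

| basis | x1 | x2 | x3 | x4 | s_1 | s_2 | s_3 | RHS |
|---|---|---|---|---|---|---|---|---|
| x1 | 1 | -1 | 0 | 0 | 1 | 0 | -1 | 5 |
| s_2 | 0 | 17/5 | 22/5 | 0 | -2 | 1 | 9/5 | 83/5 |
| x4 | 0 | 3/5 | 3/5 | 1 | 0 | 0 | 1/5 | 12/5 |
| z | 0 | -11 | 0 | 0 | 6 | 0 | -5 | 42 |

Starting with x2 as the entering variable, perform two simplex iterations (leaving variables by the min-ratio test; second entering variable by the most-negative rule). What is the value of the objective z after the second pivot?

92

Ratio test on column x2 — row 1: entry -1 ≤ 0; row 2: (83/5)/(17/5) = 83/17; row 3: (12/5)/(3/5) = 4. Minimum is 4 at row 3 (x4 leaves); pivot element 3/5.
Pivot on row 3; the z-row RHS becomes 42 − (-11)·4 = 86.
Next entering variable (most negative z-row entry -4/3): s_3.
Ratio test on column s_3 — row 1: entry -2/3 ≤ 0; row 2: 3/(2/3) = 9/2; row 3: 4/(1/3) = 12. Minimum is 9/2 at row 2 (s_2 leaves); pivot element 2/3.
After the second pivot the z-row RHS is 86 − (-4/3)·(9/2) = 92.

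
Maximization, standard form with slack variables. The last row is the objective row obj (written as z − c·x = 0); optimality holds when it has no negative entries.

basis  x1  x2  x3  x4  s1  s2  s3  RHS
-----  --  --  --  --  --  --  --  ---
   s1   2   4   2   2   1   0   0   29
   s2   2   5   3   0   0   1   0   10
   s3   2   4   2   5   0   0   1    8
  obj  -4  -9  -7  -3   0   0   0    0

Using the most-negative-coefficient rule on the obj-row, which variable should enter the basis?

Negative obj-row entries: x1: -4, x2: -9, x3: -7, x4: -3.
The most negative is -9 in column x2, so x2 enters.

x2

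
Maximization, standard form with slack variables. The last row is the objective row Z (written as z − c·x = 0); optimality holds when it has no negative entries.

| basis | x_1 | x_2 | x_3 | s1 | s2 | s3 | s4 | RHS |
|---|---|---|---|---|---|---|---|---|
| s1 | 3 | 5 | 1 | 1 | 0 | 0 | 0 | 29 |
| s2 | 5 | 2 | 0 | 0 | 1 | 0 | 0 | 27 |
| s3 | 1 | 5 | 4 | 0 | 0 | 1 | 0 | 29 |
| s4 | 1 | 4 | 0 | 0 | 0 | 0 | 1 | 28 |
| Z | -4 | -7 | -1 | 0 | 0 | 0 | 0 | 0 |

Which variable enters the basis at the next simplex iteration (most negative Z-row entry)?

x_2

Negative Z-row entries: x_1: -4, x_2: -7, x_3: -1.
The most negative is -7 in column x_2, so x_2 enters.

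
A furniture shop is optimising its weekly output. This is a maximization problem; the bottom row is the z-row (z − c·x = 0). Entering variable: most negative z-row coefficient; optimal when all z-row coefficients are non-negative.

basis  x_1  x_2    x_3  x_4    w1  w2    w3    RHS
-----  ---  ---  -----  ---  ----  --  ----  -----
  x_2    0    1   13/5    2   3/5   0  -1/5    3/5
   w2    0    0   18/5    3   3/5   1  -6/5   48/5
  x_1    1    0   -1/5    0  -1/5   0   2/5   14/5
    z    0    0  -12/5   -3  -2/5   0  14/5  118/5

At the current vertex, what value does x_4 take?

0

x_4 is not in the basis, so in the current basic feasible solution x_4 = 0.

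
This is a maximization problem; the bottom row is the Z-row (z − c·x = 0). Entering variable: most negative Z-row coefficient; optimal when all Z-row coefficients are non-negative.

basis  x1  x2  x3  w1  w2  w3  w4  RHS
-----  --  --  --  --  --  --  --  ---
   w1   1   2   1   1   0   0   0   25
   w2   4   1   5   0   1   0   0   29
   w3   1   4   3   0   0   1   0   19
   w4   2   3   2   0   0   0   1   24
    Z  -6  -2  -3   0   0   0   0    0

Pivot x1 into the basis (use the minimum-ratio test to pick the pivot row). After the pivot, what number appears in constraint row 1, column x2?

Ratio test on column x1 — row 1: 25/1 = 25; row 2: 29/4 = 29/4; row 3: 19/1 = 19; row 4: 24/2 = 12. Minimum is 29/4 at row 2 (w2 leaves); pivot element 4.
Divide row 2 by 4; eliminate column x1 from the other rows.
Row 1 update in column x2: 2 − 1·(1/4) = 7/4.

7/4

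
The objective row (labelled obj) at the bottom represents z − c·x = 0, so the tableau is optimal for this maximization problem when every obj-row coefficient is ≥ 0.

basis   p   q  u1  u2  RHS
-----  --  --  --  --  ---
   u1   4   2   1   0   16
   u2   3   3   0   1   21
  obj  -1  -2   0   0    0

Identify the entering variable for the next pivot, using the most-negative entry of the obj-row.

Negative obj-row entries: p: -1, q: -2.
The most negative is -2 in column q, so q enters.

q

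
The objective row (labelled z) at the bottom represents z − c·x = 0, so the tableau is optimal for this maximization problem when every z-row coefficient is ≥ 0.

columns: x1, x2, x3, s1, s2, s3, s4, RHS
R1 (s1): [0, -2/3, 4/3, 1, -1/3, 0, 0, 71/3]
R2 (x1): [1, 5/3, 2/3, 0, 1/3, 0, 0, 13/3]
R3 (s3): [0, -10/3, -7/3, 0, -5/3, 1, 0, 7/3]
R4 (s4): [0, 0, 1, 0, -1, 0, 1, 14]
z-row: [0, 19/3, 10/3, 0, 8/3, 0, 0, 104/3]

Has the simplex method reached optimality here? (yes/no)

yes

Every z-row coefficient is ≥ 0, so the tableau is optimal.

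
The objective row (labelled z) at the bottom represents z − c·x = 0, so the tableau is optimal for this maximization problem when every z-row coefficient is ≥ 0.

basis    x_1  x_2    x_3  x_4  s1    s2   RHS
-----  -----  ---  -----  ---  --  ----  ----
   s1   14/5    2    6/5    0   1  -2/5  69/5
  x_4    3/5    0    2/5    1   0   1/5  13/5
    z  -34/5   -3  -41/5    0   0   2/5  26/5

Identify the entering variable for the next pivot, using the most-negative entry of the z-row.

x_3

Negative z-row entries: x_1: -34/5, x_2: -3, x_3: -41/5.
The most negative is -41/5 in column x_3, so x_3 enters.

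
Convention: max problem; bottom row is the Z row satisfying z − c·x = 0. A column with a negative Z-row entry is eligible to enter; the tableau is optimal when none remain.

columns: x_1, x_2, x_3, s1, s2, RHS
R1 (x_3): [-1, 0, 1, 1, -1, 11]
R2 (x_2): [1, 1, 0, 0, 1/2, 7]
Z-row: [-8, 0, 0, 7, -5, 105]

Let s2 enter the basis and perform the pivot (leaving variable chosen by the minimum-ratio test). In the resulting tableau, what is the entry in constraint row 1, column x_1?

Ratio test on column s2 — row 1: entry -1 ≤ 0; row 2: 7/(1/2) = 14. Minimum is 14 at row 2 (x_2 leaves); pivot element 1/2.
Divide row 2 by 1/2; eliminate column s2 from the other rows.
Row 1 update in column x_1: -1 − (-1)·2 = 1.

1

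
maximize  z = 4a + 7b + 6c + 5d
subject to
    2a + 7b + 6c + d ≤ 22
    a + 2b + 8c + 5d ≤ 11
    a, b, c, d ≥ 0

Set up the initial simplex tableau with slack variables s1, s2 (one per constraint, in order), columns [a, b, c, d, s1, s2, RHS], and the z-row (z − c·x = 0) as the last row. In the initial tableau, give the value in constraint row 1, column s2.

Slack s2 belongs to constraint 2; its column is the unit vector e_2, so the entry in row 1 is 0.

0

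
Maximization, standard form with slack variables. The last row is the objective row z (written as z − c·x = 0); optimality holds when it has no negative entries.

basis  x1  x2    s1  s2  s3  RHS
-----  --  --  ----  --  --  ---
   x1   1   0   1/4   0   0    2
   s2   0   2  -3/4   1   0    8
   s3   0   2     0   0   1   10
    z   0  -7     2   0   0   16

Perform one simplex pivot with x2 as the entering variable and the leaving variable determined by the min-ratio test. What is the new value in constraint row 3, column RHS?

Ratio test on column x2 — row 1: entry 0 ≤ 0; row 2: 8/2 = 4; row 3: 10/2 = 5. Minimum is 4 at row 2 (s2 leaves); pivot element 2.
Divide row 2 by 2; eliminate column x2 from the other rows.
Row 3 update in column RHS: 10 − 2·4 = 2.

2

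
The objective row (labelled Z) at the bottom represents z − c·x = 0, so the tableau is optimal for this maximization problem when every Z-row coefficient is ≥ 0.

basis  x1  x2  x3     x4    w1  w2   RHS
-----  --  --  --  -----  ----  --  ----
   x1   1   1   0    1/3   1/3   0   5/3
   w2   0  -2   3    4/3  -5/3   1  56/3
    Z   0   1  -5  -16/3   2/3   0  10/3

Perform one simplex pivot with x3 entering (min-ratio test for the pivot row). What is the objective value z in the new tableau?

310/9

Ratio test on column x3 — row 1: entry 0 ≤ 0; row 2: (56/3)/3 = 56/9. Minimum is 56/9 at row 2 (w2 leaves); pivot element 3.
Pivot on row 2; the Z-row RHS becomes 10/3 − (-5)·(56/9) = 310/9.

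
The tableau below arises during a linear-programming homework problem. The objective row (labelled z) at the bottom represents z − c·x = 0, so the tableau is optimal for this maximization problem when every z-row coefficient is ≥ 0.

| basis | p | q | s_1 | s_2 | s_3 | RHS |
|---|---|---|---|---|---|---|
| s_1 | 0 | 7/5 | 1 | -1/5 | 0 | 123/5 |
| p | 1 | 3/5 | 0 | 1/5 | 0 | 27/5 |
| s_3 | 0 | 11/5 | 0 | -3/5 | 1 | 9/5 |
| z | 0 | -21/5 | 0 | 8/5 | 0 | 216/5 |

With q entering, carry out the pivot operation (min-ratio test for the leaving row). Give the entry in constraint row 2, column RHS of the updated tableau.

Ratio test on column q — row 1: (123/5)/(7/5) = 123/7; row 2: (27/5)/(3/5) = 9; row 3: (9/5)/(11/5) = 9/11. Minimum is 9/11 at row 3 (s_3 leaves); pivot element 11/5.
Divide row 3 by 11/5; eliminate column q from the other rows.
Row 2 update in column RHS: 27/5 − (3/5)·(9/11) = 54/11.

54/11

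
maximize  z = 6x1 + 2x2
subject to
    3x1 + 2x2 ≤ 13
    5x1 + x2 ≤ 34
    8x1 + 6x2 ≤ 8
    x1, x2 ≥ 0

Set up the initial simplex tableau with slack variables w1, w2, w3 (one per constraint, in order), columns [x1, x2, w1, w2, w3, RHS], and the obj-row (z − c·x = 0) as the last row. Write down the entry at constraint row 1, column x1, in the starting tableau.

3

Constraint 1 has coefficient 3 on x1.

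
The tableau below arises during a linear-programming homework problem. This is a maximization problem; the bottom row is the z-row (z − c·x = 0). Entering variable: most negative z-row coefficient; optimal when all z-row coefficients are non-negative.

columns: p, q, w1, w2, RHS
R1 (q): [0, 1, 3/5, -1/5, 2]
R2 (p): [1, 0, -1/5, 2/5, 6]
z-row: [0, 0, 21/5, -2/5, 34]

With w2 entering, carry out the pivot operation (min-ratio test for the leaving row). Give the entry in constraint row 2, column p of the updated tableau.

Ratio test on column w2 — row 1: entry -1/5 ≤ 0; row 2: 6/(2/5) = 15. Minimum is 15 at row 2 (p leaves); pivot element 2/5.
Divide row 2 by 2/5; eliminate column w2 from the other rows.
In the new row 2, the p entry is the old entry divided by the pivot: 1/(2/5) = 5/2.

5/2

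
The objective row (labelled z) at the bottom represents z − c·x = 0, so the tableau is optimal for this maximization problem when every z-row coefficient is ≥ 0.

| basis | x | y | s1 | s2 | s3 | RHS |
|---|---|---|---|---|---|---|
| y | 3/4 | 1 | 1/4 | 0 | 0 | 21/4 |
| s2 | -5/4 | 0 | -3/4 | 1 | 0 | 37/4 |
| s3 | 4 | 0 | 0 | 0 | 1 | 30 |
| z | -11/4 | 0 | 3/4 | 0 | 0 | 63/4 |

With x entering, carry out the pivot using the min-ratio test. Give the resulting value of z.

35

Ratio test on column x — row 1: (21/4)/(3/4) = 7; row 2: entry -5/4 ≤ 0; row 3: 30/4 = 15/2. Minimum is 7 at row 1 (y leaves); pivot element 3/4.
Pivot on row 1; the z-row RHS becomes 63/4 − (-11/4)·7 = 35.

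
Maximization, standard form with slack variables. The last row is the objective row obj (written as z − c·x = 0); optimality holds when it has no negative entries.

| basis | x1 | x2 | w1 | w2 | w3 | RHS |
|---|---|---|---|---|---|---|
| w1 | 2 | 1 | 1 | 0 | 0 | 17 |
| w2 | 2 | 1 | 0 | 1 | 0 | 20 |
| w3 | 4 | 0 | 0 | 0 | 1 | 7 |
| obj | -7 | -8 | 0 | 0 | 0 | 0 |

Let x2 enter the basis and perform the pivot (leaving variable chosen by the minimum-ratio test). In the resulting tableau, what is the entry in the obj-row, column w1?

8

Ratio test on column x2 — row 1: 17/1 = 17; row 2: 20/1 = 20; row 3: entry 0 ≤ 0. Minimum is 17 at row 1 (w1 leaves); pivot element 1.
Divide row 1 by 1; eliminate column x2 from the other rows.
obj-row update in column w1: 0 − (-8)·1 = 8.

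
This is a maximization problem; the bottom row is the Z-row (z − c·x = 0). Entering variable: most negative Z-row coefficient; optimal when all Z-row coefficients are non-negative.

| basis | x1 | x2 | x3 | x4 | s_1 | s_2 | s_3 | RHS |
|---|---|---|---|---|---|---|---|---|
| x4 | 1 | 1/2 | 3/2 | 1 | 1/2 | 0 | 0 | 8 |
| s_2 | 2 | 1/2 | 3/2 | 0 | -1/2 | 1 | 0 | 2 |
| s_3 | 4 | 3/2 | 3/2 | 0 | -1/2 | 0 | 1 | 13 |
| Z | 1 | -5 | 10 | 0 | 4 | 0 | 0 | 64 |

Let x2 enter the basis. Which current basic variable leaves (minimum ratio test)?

s_2

Column x2 entries and ratios — x4: 8/(1/2) = 16; s_2: 2/(1/2) = 4; s_3: 13/(3/2) = 26/3.
Smallest ratio is 4 in the row of s_2, so s_2 leaves.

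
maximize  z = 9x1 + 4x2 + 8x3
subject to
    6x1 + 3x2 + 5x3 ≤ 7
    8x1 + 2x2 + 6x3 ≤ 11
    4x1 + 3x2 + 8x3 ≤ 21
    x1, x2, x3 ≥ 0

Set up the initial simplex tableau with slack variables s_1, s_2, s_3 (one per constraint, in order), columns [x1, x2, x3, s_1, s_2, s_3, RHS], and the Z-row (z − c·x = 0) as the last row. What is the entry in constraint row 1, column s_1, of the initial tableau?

Slack s_1 belongs to constraint 1; its column is the unit vector e_1, so the entry in row 1 is 1.

1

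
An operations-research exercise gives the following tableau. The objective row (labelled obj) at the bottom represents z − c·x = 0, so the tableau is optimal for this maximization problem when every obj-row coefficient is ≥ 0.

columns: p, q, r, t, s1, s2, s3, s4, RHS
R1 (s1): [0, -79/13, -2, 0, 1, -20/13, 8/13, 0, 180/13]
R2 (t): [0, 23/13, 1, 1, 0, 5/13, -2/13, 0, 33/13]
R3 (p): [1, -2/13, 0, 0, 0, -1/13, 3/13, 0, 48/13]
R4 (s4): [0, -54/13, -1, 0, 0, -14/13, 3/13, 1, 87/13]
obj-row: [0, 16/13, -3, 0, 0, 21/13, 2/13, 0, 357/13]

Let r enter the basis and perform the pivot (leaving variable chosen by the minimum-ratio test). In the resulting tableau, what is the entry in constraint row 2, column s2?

Ratio test on column r — row 1: entry -2 ≤ 0; row 2: (33/13)/1 = 33/13; row 3: entry 0 ≤ 0; row 4: entry -1 ≤ 0. Minimum is 33/13 at row 2 (t leaves); pivot element 1.
Divide row 2 by 1; eliminate column r from the other rows.
In the new row 2, the s2 entry is the old entry divided by the pivot: (5/13)/1 = 5/13.

5/13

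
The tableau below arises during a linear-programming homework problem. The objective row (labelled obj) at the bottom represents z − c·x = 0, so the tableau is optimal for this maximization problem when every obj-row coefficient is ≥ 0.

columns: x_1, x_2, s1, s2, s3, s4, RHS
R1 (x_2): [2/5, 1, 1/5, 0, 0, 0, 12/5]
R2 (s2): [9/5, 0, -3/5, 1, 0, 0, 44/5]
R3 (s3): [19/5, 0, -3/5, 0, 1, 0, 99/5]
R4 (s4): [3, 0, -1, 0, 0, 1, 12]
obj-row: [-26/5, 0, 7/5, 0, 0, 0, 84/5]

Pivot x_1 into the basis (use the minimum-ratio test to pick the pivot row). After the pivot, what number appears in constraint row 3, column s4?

-19/15

Ratio test on column x_1 — row 1: (12/5)/(2/5) = 6; row 2: (44/5)/(9/5) = 44/9; row 3: (99/5)/(19/5) = 99/19; row 4: 12/3 = 4. Minimum is 4 at row 4 (s4 leaves); pivot element 3.
Divide row 4 by 3; eliminate column x_1 from the other rows.
Row 3 update in column s4: 0 − (19/5)·(1/3) = -19/15.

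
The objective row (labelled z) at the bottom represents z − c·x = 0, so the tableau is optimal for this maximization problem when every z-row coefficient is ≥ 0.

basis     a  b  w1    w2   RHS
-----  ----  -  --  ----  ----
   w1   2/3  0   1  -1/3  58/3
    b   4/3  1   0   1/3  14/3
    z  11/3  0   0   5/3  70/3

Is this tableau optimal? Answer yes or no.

Every z-row coefficient is ≥ 0, so the tableau is optimal.

yes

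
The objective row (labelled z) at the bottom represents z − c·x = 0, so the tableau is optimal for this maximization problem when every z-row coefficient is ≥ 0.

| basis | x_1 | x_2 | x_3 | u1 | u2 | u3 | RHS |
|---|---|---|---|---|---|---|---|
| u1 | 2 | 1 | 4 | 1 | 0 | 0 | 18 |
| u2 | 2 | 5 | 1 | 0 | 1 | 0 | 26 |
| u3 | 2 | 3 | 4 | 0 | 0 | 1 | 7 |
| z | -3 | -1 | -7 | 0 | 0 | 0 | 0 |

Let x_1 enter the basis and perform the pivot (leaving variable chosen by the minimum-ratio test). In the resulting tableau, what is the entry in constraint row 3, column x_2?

Ratio test on column x_1 — row 1: 18/2 = 9; row 2: 26/2 = 13; row 3: 7/2 = 7/2. Minimum is 7/2 at row 3 (u3 leaves); pivot element 2.
Divide row 3 by 2; eliminate column x_1 from the other rows.
In the new row 3, the x_2 entry is the old entry divided by the pivot: 3/2 = 3/2.

3/2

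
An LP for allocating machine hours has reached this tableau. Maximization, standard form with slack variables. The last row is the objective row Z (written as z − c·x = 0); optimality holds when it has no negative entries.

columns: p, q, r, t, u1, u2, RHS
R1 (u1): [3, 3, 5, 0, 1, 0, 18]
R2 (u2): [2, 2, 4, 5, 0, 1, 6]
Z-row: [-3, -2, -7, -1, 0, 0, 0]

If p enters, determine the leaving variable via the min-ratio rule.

u2

Column p entries and ratios — u1: 18/3 = 6; u2: 6/2 = 3.
Smallest ratio is 3 in the row of u2, so u2 leaves.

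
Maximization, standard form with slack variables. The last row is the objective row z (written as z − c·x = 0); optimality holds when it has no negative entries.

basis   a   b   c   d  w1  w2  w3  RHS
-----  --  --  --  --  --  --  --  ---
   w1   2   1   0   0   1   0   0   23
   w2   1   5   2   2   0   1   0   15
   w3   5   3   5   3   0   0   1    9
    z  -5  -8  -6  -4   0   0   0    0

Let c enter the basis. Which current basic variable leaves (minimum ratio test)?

w3

Column c entries and ratios — w1: 0 ≤ 0, skip; w2: 15/2 = 15/2; w3: 9/5 = 9/5.
Smallest ratio is 9/5 in the row of w3, so w3 leaves.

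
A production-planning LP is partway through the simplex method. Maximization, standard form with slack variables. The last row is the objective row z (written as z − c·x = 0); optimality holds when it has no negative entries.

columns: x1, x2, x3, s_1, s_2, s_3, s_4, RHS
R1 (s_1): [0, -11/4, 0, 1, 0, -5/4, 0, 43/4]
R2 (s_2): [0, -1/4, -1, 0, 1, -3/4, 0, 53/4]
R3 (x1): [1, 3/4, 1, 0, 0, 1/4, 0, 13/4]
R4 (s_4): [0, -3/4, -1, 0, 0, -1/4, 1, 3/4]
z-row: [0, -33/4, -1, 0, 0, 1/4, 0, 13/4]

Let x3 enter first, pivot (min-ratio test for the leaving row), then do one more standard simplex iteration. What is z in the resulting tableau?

Ratio test on column x3 — row 1: entry 0 ≤ 0; row 2: entry -1 ≤ 0; row 3: (13/4)/1 = 13/4; row 4: entry -1 ≤ 0. Minimum is 13/4 at row 3 (x1 leaves); pivot element 1.
Pivot on row 3; the z-row RHS becomes 13/4 − (-1)·(13/4) = 13/2.
Next entering variable (most negative z-row entry -15/2): x2.
Ratio test on column x2 — row 1: entry -11/4 ≤ 0; row 2: (33/2)/(1/2) = 33; row 3: (13/4)/(3/4) = 13/3; row 4: entry 0 ≤ 0. Minimum is 13/3 at row 3 (x3 leaves); pivot element 3/4.
After the second pivot the z-row RHS is 13/2 − (-15/2)·(13/3) = 39.

39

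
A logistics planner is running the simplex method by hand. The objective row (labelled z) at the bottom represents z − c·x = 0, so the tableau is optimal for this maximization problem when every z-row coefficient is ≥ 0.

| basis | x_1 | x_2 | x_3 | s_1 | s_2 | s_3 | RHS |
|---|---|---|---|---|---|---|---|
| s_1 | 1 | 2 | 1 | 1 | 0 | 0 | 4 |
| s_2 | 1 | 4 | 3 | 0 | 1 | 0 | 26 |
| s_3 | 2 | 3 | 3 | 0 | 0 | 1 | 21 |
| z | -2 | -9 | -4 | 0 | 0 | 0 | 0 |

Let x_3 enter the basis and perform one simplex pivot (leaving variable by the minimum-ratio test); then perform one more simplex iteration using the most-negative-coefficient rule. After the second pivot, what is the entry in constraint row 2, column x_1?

-1

Ratio test on column x_3 — row 1: 4/1 = 4; row 2: 26/3 = 26/3; row 3: 21/3 = 7. Minimum is 4 at row 1 (s_1 leaves); pivot element 1.
Divide row 1 by 1; eliminate column x_3 from the other rows.
Second iteration: most negative z-row entry is -1 in column x_2, so x_2 enters.
Ratio test on column x_2 — row 1: 4/2 = 2; row 2: entry -2 ≤ 0; row 3: entry -3 ≤ 0. Minimum is 2 at row 1 (x_3 leaves); pivot element 2.
Divide row 1 by 2; eliminate column x_2 from the other rows.
After both pivots, the entry at constraint row 2, column x_1 is -1.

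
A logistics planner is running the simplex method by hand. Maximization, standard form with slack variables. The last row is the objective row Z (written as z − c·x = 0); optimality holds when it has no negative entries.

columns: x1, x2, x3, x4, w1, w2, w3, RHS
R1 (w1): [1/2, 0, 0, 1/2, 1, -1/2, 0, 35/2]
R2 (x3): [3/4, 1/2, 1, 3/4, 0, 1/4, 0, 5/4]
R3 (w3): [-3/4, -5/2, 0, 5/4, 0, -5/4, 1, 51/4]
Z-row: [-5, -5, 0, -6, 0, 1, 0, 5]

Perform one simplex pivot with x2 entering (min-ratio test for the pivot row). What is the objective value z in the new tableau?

35/2

Ratio test on column x2 — row 1: entry 0 ≤ 0; row 2: (5/4)/(1/2) = 5/2; row 3: entry -5/2 ≤ 0. Minimum is 5/2 at row 2 (x3 leaves); pivot element 1/2.
Pivot on row 2; the Z-row RHS becomes 5 − (-5)·(5/2) = 35/2.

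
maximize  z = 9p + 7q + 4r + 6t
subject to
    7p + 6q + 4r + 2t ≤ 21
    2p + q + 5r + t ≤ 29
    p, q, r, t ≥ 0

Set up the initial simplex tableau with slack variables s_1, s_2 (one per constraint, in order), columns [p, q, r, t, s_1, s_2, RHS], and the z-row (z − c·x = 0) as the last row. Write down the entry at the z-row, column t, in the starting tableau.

The z-row carries the negated objective coefficients: the t entry is -6.

-6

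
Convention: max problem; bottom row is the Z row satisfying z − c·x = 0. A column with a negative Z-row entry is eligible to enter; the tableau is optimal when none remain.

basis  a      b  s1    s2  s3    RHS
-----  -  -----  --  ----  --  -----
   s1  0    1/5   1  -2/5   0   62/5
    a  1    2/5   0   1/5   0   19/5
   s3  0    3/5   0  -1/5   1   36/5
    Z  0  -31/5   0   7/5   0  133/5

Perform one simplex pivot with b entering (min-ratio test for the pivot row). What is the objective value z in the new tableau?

Ratio test on column b — row 1: (62/5)/(1/5) = 62; row 2: (19/5)/(2/5) = 19/2; row 3: (36/5)/(3/5) = 12. Minimum is 19/2 at row 2 (a leaves); pivot element 2/5.
Pivot on row 2; the Z-row RHS becomes 133/5 − (-31/5)·(19/2) = 171/2.

171/2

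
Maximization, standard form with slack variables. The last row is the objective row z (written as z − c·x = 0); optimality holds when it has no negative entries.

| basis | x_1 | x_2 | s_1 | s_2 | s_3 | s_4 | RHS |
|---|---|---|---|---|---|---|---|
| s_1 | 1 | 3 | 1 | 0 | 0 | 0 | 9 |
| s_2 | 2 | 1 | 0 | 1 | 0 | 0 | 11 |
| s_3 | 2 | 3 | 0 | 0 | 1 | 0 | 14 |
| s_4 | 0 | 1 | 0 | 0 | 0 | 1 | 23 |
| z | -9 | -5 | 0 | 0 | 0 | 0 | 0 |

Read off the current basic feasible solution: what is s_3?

14

s_3 is basic (row 3); its value is the RHS of that row, 14.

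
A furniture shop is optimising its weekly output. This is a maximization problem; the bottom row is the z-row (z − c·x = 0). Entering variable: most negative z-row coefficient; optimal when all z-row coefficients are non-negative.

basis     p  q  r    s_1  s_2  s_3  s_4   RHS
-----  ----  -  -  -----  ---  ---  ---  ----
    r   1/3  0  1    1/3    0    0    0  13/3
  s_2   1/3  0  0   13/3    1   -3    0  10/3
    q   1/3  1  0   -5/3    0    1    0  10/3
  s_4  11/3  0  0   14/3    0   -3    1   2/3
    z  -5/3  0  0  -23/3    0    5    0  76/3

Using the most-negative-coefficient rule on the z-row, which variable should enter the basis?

s_1

Negative z-row entries: p: -5/3, s_1: -23/3.
The most negative is -23/3 in column s_1, so s_1 enters.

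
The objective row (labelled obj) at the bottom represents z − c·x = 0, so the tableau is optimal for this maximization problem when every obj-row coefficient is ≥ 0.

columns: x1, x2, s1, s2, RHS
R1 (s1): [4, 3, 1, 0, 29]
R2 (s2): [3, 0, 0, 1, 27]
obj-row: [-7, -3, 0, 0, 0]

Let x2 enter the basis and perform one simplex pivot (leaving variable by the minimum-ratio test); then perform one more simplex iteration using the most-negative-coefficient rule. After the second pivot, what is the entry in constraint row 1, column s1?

Ratio test on column x2 — row 1: 29/3 = 29/3; row 2: entry 0 ≤ 0. Minimum is 29/3 at row 1 (s1 leaves); pivot element 3.
Divide row 1 by 3; eliminate column x2 from the other rows.
Second iteration: most negative obj-row entry is -3 in column x1, so x1 enters.
Ratio test on column x1 — row 1: (29/3)/(4/3) = 29/4; row 2: 27/3 = 9. Minimum is 29/4 at row 1 (x2 leaves); pivot element 4/3.
Divide row 1 by 4/3; eliminate column x1 from the other rows.
After both pivots, the entry at constraint row 1, column s1 is 1/4.

1/4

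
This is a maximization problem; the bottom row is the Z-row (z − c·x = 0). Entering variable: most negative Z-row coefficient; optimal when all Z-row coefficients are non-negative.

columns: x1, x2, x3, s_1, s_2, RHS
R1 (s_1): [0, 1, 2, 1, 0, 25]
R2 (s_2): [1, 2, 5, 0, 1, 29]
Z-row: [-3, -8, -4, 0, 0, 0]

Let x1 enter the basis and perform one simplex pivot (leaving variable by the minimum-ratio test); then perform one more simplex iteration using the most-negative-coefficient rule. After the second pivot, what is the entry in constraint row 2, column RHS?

Ratio test on column x1 — row 1: entry 0 ≤ 0; row 2: 29/1 = 29. Minimum is 29 at row 2 (s_2 leaves); pivot element 1.
Divide row 2 by 1; eliminate column x1 from the other rows.
Second iteration: most negative Z-row entry is -2 in column x2, so x2 enters.
Ratio test on column x2 — row 1: 25/1 = 25; row 2: 29/2 = 29/2. Minimum is 29/2 at row 2 (x1 leaves); pivot element 2.
Divide row 2 by 2; eliminate column x2 from the other rows.
After both pivots, the entry at constraint row 2, column RHS is 29/2.

29/2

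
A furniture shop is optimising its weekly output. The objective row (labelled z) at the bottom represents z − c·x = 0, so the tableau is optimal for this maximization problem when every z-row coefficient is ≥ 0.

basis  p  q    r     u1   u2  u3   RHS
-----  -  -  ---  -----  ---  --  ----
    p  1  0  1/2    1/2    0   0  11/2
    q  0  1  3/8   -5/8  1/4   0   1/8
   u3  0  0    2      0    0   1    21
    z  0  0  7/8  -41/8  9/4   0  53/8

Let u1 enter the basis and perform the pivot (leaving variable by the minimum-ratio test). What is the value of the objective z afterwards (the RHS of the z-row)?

Ratio test on column u1 — row 1: (11/2)/(1/2) = 11; row 2: entry -5/8 ≤ 0; row 3: entry 0 ≤ 0. Minimum is 11 at row 1 (p leaves); pivot element 1/2.
Pivot on row 1; the z-row RHS becomes 53/8 − (-41/8)·11 = 63.

63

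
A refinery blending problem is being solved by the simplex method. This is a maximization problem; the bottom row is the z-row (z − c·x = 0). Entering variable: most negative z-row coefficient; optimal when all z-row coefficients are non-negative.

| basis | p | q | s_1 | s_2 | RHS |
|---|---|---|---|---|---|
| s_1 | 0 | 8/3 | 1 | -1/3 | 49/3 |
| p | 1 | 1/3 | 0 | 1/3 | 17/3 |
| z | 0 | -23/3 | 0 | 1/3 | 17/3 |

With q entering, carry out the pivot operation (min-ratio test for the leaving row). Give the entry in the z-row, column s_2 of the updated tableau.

Ratio test on column q — row 1: (49/3)/(8/3) = 49/8; row 2: (17/3)/(1/3) = 17. Minimum is 49/8 at row 1 (s_1 leaves); pivot element 8/3.
Divide row 1 by 8/3; eliminate column q from the other rows.
z-row update in column s_2: 1/3 − (-23/3)·(-1/8) = -5/8.

-5/8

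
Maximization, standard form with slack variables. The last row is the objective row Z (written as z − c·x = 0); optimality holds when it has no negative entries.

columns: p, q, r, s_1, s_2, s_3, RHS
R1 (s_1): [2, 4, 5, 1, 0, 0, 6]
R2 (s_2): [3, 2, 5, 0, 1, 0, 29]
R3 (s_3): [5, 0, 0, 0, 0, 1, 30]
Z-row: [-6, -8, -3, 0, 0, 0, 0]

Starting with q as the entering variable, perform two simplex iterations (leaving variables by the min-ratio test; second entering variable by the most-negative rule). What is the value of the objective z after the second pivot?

Ratio test on column q — row 1: 6/4 = 3/2; row 2: 29/2 = 29/2; row 3: entry 0 ≤ 0. Minimum is 3/2 at row 1 (s_1 leaves); pivot element 4.
Pivot on row 1; the Z-row RHS becomes 0 − (-8)·(3/2) = 12.
Next entering variable (most negative Z-row entry -2): p.
Ratio test on column p — row 1: (3/2)/(1/2) = 3; row 2: 26/2 = 13; row 3: 30/5 = 6. Minimum is 3 at row 1 (q leaves); pivot element 1/2.
After the second pivot the Z-row RHS is 12 − (-2)·3 = 18.

18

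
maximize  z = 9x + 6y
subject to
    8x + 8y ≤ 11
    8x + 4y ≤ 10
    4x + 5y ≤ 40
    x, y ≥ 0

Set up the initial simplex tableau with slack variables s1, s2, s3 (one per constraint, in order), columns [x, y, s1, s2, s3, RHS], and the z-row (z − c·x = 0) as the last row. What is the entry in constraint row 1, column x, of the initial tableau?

8

Constraint 1 has coefficient 8 on x.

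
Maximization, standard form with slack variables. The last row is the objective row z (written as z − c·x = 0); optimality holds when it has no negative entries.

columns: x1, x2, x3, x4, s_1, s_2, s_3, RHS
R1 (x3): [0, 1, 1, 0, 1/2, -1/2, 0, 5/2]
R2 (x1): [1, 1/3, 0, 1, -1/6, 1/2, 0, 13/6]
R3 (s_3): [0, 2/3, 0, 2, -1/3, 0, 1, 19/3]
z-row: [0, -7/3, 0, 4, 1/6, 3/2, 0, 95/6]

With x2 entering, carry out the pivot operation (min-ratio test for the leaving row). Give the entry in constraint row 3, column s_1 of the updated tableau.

-2/3

Ratio test on column x2 — row 1: (5/2)/1 = 5/2; row 2: (13/6)/(1/3) = 13/2; row 3: (19/3)/(2/3) = 19/2. Minimum is 5/2 at row 1 (x3 leaves); pivot element 1.
Divide row 1 by 1; eliminate column x2 from the other rows.
Row 3 update in column s_1: -1/3 − (2/3)·(1/2) = -2/3.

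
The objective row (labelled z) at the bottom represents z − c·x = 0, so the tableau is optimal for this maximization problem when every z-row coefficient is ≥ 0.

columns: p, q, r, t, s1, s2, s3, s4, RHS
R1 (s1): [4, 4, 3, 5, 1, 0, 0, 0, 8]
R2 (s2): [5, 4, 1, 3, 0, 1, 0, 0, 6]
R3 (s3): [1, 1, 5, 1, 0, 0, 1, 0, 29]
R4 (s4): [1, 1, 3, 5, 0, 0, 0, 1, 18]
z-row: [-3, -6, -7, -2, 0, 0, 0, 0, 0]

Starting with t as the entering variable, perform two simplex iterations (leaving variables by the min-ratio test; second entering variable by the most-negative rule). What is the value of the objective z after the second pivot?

56/3

Ratio test on column t — row 1: 8/5 = 8/5; row 2: 6/3 = 2; row 3: 29/1 = 29; row 4: 18/5 = 18/5. Minimum is 8/5 at row 1 (s1 leaves); pivot element 5.
Pivot on row 1; the z-row RHS becomes 0 − (-2)·(8/5) = 16/5.
Next entering variable (most negative z-row entry -29/5): r.
Ratio test on column r — row 1: (8/5)/(3/5) = 8/3; row 2: entry -4/5 ≤ 0; row 3: (137/5)/(22/5) = 137/22; row 4: entry 0 ≤ 0. Minimum is 8/3 at row 1 (t leaves); pivot element 3/5.
After the second pivot the z-row RHS is 16/5 − (-29/5)·(8/3) = 56/3.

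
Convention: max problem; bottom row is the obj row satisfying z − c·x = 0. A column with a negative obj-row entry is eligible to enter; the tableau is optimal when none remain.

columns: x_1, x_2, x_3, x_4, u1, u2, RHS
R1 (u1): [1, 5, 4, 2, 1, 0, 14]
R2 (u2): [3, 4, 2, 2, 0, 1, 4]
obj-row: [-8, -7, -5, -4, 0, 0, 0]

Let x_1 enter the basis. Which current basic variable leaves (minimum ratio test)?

Column x_1 entries and ratios — u1: 14/1 = 14; u2: 4/3 = 4/3.
Smallest ratio is 4/3 in the row of u2, so u2 leaves.

u2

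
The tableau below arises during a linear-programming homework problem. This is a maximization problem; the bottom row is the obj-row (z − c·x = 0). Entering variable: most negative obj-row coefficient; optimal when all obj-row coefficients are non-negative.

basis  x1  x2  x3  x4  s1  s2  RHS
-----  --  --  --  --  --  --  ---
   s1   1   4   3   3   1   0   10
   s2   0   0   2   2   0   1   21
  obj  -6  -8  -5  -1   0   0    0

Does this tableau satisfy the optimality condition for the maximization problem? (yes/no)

no

The obj-row has a negative entry -8 in column x2, so it is not optimal.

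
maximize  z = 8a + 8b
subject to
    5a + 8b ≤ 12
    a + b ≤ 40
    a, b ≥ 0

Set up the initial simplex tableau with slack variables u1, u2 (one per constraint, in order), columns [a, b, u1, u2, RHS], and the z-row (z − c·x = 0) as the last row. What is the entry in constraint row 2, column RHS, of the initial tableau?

The RHS of constraint 2 is b_2 = 40.

40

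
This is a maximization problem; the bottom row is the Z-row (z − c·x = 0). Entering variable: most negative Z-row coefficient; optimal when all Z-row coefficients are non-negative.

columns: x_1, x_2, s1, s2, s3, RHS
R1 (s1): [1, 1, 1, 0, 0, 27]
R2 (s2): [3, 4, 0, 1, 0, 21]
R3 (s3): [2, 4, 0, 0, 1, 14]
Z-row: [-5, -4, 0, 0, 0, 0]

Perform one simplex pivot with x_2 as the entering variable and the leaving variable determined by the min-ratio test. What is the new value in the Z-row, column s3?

Ratio test on column x_2 — row 1: 27/1 = 27; row 2: 21/4 = 21/4; row 3: 14/4 = 7/2. Minimum is 7/2 at row 3 (s3 leaves); pivot element 4.
Divide row 3 by 4; eliminate column x_2 from the other rows.
Z-row update in column s3: 0 − (-4)·(1/4) = 1.

1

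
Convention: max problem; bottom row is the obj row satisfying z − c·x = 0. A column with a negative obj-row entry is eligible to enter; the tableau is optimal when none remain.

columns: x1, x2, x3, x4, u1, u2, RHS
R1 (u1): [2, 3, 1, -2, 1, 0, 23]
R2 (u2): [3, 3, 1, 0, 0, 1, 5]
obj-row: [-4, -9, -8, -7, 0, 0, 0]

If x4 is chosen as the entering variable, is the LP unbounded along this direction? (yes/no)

Every constraint-row entry in column x4 is ≤ 0, so increasing x4 is unbounded.

yes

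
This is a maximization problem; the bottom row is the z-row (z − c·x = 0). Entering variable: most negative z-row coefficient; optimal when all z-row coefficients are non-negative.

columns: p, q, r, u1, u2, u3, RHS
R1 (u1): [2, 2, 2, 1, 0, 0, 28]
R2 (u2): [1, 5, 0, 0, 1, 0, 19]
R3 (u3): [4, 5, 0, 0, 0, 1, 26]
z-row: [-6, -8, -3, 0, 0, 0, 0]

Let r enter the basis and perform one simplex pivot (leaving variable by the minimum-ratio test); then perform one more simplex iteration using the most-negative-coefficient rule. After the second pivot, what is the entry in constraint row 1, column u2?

Ratio test on column r — row 1: 28/2 = 14; row 2: entry 0 ≤ 0; row 3: entry 0 ≤ 0. Minimum is 14 at row 1 (u1 leaves); pivot element 2.
Divide row 1 by 2; eliminate column r from the other rows.
Second iteration: most negative z-row entry is -5 in column q, so q enters.
Ratio test on column q — row 1: 14/1 = 14; row 2: 19/5 = 19/5; row 3: 26/5 = 26/5. Minimum is 19/5 at row 2 (u2 leaves); pivot element 5.
Divide row 2 by 5; eliminate column q from the other rows.
After both pivots, the entry at constraint row 1, column u2 is -1/5.

-1/5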